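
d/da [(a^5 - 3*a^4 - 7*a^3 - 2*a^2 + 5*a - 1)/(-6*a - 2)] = (-12*a^5 + 22*a^4 + 54*a^3 + 27*a^2 + 4*a - 8)/(2*(9*a^2 + 6*a + 1))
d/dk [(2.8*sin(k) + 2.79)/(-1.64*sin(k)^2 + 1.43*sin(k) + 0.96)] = (4.592*sin(k)^2 + 9.1512*sin(k) - 1.3017)*cos(k)/(2.6896*sin(k)^4 - 4.6904*sin(k)^3 - 1.1039*sin(k)^2 + 2.7456*sin(k) + 0.9216)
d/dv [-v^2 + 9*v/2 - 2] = 9/2 - 2*v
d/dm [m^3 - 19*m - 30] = 3*m^2 - 19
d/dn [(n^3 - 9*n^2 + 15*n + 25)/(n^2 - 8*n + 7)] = (n^4 - 16*n^3 + 78*n^2 - 176*n + 305)/(n^4 - 16*n^3 + 78*n^2 - 112*n + 49)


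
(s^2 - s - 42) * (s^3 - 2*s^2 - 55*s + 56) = s^5 - 3*s^4 - 95*s^3 + 195*s^2 + 2254*s - 2352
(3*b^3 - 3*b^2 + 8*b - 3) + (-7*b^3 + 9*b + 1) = -4*b^3 - 3*b^2 + 17*b - 2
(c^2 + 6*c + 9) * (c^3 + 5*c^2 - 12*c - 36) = c^5 + 11*c^4 + 27*c^3 - 63*c^2 - 324*c - 324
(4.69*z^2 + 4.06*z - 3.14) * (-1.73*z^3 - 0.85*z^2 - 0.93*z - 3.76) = -8.1137*z^5 - 11.0103*z^4 - 2.3805*z^3 - 18.7412*z^2 - 12.3454*z + 11.8064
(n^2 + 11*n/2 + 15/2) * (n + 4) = n^3 + 19*n^2/2 + 59*n/2 + 30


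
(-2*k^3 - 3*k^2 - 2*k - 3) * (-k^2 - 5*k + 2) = 2*k^5 + 13*k^4 + 13*k^3 + 7*k^2 + 11*k - 6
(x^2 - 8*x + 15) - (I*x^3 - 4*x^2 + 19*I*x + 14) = -I*x^3 + 5*x^2 - 8*x - 19*I*x + 1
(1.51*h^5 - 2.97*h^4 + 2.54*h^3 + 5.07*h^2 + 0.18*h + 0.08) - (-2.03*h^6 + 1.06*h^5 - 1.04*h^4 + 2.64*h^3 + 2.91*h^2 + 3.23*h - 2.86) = 2.03*h^6 + 0.45*h^5 - 1.93*h^4 - 0.1*h^3 + 2.16*h^2 - 3.05*h + 2.94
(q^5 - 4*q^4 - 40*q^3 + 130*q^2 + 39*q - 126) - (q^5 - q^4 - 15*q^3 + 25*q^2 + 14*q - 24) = -3*q^4 - 25*q^3 + 105*q^2 + 25*q - 102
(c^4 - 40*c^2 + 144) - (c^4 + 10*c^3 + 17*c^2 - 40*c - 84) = -10*c^3 - 57*c^2 + 40*c + 228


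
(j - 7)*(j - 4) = j^2 - 11*j + 28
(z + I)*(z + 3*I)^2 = z^3 + 7*I*z^2 - 15*z - 9*I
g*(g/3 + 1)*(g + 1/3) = g^3/3 + 10*g^2/9 + g/3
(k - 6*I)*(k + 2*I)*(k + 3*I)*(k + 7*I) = k^4 + 6*I*k^3 + 31*k^2 + 204*I*k - 252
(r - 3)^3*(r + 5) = r^4 - 4*r^3 - 18*r^2 + 108*r - 135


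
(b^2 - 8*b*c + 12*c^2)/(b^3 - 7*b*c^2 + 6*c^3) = (b - 6*c)/(b^2 + 2*b*c - 3*c^2)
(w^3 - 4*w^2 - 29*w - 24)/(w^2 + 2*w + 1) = (w^2 - 5*w - 24)/(w + 1)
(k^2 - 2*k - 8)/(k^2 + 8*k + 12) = (k - 4)/(k + 6)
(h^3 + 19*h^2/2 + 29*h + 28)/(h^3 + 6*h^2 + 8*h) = (h + 7/2)/h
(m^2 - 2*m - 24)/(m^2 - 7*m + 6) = (m + 4)/(m - 1)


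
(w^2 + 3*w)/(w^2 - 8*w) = (w + 3)/(w - 8)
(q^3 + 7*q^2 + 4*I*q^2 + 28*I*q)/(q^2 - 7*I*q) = (q^2 + q*(7 + 4*I) + 28*I)/(q - 7*I)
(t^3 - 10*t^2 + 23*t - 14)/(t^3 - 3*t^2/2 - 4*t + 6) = 2*(t^2 - 8*t + 7)/(2*t^2 + t - 6)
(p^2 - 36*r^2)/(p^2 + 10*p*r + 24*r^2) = (p - 6*r)/(p + 4*r)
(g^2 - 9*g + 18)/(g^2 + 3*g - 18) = (g - 6)/(g + 6)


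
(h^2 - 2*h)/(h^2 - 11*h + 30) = h*(h - 2)/(h^2 - 11*h + 30)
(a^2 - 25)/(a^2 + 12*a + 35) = (a - 5)/(a + 7)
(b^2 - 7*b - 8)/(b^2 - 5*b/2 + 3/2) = 2*(b^2 - 7*b - 8)/(2*b^2 - 5*b + 3)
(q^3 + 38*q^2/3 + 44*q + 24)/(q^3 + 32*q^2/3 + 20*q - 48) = (3*q + 2)/(3*q - 4)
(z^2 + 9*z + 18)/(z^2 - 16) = (z^2 + 9*z + 18)/(z^2 - 16)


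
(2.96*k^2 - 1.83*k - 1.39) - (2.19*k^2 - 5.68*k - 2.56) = 0.77*k^2 + 3.85*k + 1.17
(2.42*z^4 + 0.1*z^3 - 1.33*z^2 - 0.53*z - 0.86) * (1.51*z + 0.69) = 3.6542*z^5 + 1.8208*z^4 - 1.9393*z^3 - 1.718*z^2 - 1.6643*z - 0.5934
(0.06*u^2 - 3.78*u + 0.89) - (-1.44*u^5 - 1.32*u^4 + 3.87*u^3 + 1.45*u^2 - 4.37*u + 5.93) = 1.44*u^5 + 1.32*u^4 - 3.87*u^3 - 1.39*u^2 + 0.59*u - 5.04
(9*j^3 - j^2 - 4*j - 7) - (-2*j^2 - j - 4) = 9*j^3 + j^2 - 3*j - 3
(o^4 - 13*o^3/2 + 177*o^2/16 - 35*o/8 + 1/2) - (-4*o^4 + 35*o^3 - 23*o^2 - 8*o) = 5*o^4 - 83*o^3/2 + 545*o^2/16 + 29*o/8 + 1/2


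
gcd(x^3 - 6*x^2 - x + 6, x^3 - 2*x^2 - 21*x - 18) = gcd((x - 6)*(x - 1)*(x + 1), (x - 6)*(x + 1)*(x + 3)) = x^2 - 5*x - 6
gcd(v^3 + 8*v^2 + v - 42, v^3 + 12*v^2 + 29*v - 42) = v + 7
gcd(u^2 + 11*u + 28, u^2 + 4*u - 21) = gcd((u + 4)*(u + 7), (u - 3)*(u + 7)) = u + 7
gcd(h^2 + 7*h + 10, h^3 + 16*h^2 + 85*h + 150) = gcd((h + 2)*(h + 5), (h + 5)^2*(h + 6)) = h + 5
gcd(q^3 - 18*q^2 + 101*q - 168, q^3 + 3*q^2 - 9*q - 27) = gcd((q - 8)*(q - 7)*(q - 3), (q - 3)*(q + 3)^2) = q - 3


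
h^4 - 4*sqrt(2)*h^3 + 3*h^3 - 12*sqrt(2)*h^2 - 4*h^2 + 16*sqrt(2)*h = h*(h - 1)*(h + 4)*(h - 4*sqrt(2))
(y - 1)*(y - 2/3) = y^2 - 5*y/3 + 2/3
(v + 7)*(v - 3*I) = v^2 + 7*v - 3*I*v - 21*I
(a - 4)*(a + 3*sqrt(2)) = a^2 - 4*a + 3*sqrt(2)*a - 12*sqrt(2)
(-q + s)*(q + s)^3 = -q^4 - 2*q^3*s + 2*q*s^3 + s^4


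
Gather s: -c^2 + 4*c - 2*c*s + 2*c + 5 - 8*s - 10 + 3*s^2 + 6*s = -c^2 + 6*c + 3*s^2 + s*(-2*c - 2) - 5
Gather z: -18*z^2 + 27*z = -18*z^2 + 27*z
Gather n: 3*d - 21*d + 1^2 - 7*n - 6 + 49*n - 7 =-18*d + 42*n - 12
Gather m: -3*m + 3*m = 0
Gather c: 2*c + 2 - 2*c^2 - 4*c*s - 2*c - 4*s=-2*c^2 - 4*c*s - 4*s + 2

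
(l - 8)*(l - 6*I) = l^2 - 8*l - 6*I*l + 48*I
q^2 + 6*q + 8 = (q + 2)*(q + 4)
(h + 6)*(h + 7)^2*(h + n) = h^4 + h^3*n + 20*h^3 + 20*h^2*n + 133*h^2 + 133*h*n + 294*h + 294*n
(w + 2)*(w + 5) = w^2 + 7*w + 10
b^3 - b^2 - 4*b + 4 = (b - 2)*(b - 1)*(b + 2)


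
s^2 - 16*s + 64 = (s - 8)^2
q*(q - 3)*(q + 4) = q^3 + q^2 - 12*q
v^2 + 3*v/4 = v*(v + 3/4)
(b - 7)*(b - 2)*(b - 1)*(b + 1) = b^4 - 9*b^3 + 13*b^2 + 9*b - 14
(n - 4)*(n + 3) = n^2 - n - 12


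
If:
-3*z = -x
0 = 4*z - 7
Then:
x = 21/4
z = 7/4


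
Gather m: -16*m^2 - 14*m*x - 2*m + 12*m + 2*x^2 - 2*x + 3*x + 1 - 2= -16*m^2 + m*(10 - 14*x) + 2*x^2 + x - 1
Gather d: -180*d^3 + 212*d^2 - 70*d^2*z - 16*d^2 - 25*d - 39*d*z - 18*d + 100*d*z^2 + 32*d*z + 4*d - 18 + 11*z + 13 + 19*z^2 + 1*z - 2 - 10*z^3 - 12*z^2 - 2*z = -180*d^3 + d^2*(196 - 70*z) + d*(100*z^2 - 7*z - 39) - 10*z^3 + 7*z^2 + 10*z - 7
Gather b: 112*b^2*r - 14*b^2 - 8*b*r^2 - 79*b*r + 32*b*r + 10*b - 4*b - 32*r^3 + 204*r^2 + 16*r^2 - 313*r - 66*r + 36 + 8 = b^2*(112*r - 14) + b*(-8*r^2 - 47*r + 6) - 32*r^3 + 220*r^2 - 379*r + 44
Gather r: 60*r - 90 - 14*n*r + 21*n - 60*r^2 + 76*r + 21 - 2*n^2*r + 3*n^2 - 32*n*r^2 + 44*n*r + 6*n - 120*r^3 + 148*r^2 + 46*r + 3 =3*n^2 + 27*n - 120*r^3 + r^2*(88 - 32*n) + r*(-2*n^2 + 30*n + 182) - 66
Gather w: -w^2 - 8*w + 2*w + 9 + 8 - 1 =-w^2 - 6*w + 16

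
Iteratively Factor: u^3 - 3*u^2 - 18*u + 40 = (u - 2)*(u^2 - u - 20) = (u - 5)*(u - 2)*(u + 4)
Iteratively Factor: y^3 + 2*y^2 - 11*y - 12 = (y + 4)*(y^2 - 2*y - 3) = (y + 1)*(y + 4)*(y - 3)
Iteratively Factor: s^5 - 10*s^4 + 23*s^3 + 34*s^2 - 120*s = (s - 4)*(s^4 - 6*s^3 - s^2 + 30*s) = (s - 4)*(s - 3)*(s^3 - 3*s^2 - 10*s) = (s - 5)*(s - 4)*(s - 3)*(s^2 + 2*s) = (s - 5)*(s - 4)*(s - 3)*(s + 2)*(s)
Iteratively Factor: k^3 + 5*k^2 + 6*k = (k + 2)*(k^2 + 3*k) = (k + 2)*(k + 3)*(k)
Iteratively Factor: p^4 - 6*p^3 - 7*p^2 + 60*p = (p + 3)*(p^3 - 9*p^2 + 20*p) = (p - 5)*(p + 3)*(p^2 - 4*p) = p*(p - 5)*(p + 3)*(p - 4)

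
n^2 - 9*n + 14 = (n - 7)*(n - 2)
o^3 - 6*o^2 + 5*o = o*(o - 5)*(o - 1)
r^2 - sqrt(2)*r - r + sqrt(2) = (r - 1)*(r - sqrt(2))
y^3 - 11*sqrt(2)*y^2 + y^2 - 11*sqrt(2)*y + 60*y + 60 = (y + 1)*(y - 6*sqrt(2))*(y - 5*sqrt(2))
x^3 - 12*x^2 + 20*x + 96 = (x - 8)*(x - 6)*(x + 2)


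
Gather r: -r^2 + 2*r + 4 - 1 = -r^2 + 2*r + 3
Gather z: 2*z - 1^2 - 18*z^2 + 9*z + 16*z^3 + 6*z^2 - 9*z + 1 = 16*z^3 - 12*z^2 + 2*z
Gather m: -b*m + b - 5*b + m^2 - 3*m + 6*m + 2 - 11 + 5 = -4*b + m^2 + m*(3 - b) - 4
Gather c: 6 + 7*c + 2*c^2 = 2*c^2 + 7*c + 6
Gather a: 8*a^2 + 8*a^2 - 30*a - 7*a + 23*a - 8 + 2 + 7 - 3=16*a^2 - 14*a - 2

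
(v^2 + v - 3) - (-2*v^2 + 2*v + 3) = 3*v^2 - v - 6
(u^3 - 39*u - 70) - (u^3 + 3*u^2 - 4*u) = -3*u^2 - 35*u - 70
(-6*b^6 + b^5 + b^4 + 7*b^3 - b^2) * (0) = 0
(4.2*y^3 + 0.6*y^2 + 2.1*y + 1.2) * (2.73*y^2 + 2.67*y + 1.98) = 11.466*y^5 + 12.852*y^4 + 15.651*y^3 + 10.071*y^2 + 7.362*y + 2.376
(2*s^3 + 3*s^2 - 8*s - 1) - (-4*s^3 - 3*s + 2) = 6*s^3 + 3*s^2 - 5*s - 3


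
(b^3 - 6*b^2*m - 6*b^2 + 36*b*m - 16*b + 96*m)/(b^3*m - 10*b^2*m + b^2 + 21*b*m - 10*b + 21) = (b^3 - 6*b^2*m - 6*b^2 + 36*b*m - 16*b + 96*m)/(b^3*m - 10*b^2*m + b^2 + 21*b*m - 10*b + 21)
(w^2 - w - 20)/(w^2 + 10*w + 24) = (w - 5)/(w + 6)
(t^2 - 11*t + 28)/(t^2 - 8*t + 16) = (t - 7)/(t - 4)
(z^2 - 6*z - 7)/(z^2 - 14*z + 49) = (z + 1)/(z - 7)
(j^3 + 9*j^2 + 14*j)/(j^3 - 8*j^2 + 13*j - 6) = j*(j^2 + 9*j + 14)/(j^3 - 8*j^2 + 13*j - 6)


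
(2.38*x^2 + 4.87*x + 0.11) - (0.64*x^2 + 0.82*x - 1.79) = 1.74*x^2 + 4.05*x + 1.9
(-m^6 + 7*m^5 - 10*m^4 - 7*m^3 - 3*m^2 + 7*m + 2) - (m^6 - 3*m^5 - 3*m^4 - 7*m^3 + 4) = -2*m^6 + 10*m^5 - 7*m^4 - 3*m^2 + 7*m - 2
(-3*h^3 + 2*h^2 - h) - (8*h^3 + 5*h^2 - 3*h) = -11*h^3 - 3*h^2 + 2*h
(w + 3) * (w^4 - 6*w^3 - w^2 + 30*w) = w^5 - 3*w^4 - 19*w^3 + 27*w^2 + 90*w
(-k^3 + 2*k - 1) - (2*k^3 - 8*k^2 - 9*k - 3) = -3*k^3 + 8*k^2 + 11*k + 2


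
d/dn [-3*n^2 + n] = 1 - 6*n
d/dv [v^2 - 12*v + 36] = 2*v - 12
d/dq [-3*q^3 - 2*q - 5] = -9*q^2 - 2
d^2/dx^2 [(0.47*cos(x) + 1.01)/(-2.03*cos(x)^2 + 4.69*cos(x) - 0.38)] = (-0.204757804080194*(1 - cos(x)^2)^2 - 0.0187746308080259*cos(x)^5 + 0.338271974536598*cos(x)^3 - 0.360704716514535*cos(x)^2 - 0.598465075835453*cos(x) + 0.636595958293013)/(-0.432835820895522*cos(x)^2 + 1.0*cos(x) - 0.0810234541577825)^3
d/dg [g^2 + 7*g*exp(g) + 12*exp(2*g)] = 7*g*exp(g) + 2*g + 24*exp(2*g) + 7*exp(g)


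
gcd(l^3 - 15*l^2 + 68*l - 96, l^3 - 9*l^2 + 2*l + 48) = l^2 - 11*l + 24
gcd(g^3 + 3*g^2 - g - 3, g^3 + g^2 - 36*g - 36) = g + 1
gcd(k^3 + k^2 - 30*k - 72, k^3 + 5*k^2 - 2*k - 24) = k^2 + 7*k + 12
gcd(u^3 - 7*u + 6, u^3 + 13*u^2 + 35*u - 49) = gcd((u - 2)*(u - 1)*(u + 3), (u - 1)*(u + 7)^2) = u - 1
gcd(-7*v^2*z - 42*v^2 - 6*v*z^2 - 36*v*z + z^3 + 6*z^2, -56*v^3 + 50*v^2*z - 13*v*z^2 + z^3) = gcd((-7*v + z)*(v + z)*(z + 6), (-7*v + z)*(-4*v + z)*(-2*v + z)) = -7*v + z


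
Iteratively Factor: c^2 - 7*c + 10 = (c - 2)*(c - 5)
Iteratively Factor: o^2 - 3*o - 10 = (o + 2)*(o - 5)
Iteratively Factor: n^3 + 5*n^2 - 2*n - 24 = (n - 2)*(n^2 + 7*n + 12) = (n - 2)*(n + 4)*(n + 3)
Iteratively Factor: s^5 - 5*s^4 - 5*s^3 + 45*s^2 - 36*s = (s - 4)*(s^4 - s^3 - 9*s^2 + 9*s) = (s - 4)*(s - 1)*(s^3 - 9*s) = (s - 4)*(s - 1)*(s + 3)*(s^2 - 3*s) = (s - 4)*(s - 3)*(s - 1)*(s + 3)*(s)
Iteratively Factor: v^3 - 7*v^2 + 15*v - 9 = (v - 1)*(v^2 - 6*v + 9) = (v - 3)*(v - 1)*(v - 3)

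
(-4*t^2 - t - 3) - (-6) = -4*t^2 - t + 3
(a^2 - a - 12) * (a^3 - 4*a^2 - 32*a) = a^5 - 5*a^4 - 40*a^3 + 80*a^2 + 384*a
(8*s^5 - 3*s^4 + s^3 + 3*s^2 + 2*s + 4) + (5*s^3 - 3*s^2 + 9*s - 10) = 8*s^5 - 3*s^4 + 6*s^3 + 11*s - 6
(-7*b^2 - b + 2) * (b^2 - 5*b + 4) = -7*b^4 + 34*b^3 - 21*b^2 - 14*b + 8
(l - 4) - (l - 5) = 1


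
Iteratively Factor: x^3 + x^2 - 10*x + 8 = (x - 2)*(x^2 + 3*x - 4) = (x - 2)*(x + 4)*(x - 1)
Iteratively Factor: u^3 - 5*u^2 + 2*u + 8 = (u - 4)*(u^2 - u - 2) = (u - 4)*(u + 1)*(u - 2)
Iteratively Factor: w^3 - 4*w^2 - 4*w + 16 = (w - 2)*(w^2 - 2*w - 8) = (w - 4)*(w - 2)*(w + 2)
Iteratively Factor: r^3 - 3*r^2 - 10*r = (r + 2)*(r^2 - 5*r) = (r - 5)*(r + 2)*(r)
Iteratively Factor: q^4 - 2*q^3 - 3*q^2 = (q - 3)*(q^3 + q^2) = q*(q - 3)*(q^2 + q) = q*(q - 3)*(q + 1)*(q)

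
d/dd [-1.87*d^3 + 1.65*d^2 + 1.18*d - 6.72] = -5.61*d^2 + 3.3*d + 1.18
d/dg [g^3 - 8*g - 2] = 3*g^2 - 8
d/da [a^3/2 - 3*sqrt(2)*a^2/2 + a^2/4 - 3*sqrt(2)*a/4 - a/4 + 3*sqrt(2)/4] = 3*a^2/2 - 3*sqrt(2)*a + a/2 - 3*sqrt(2)/4 - 1/4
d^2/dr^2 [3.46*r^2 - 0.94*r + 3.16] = 6.92000000000000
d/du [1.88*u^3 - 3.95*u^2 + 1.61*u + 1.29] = 5.64*u^2 - 7.9*u + 1.61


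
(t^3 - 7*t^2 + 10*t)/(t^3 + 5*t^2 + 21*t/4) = 4*(t^2 - 7*t + 10)/(4*t^2 + 20*t + 21)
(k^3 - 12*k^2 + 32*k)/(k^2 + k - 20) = k*(k - 8)/(k + 5)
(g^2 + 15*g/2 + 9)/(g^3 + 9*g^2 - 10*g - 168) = (g + 3/2)/(g^2 + 3*g - 28)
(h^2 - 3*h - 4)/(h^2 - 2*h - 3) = (h - 4)/(h - 3)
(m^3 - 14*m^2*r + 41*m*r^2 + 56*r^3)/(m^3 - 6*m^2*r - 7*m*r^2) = (m - 8*r)/m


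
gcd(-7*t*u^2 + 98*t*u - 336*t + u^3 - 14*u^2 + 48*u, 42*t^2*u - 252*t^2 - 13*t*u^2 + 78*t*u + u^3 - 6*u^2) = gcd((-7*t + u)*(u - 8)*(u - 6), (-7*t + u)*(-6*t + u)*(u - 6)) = 7*t*u - 42*t - u^2 + 6*u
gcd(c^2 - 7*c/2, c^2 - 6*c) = c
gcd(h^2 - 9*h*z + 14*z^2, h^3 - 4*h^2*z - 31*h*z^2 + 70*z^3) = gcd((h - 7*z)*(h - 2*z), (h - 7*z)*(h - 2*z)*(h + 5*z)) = h^2 - 9*h*z + 14*z^2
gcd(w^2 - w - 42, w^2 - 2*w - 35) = w - 7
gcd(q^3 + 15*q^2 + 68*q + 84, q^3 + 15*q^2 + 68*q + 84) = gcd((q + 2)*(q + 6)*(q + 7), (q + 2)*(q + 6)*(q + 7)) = q^3 + 15*q^2 + 68*q + 84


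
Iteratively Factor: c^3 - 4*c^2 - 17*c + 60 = (c + 4)*(c^2 - 8*c + 15) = (c - 5)*(c + 4)*(c - 3)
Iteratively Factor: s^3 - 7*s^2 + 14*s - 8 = (s - 2)*(s^2 - 5*s + 4) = (s - 4)*(s - 2)*(s - 1)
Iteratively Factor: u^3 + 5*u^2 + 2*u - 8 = (u + 2)*(u^2 + 3*u - 4) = (u - 1)*(u + 2)*(u + 4)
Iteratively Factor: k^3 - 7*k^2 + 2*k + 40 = (k - 4)*(k^2 - 3*k - 10) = (k - 4)*(k + 2)*(k - 5)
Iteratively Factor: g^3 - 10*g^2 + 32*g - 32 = (g - 4)*(g^2 - 6*g + 8) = (g - 4)^2*(g - 2)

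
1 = 1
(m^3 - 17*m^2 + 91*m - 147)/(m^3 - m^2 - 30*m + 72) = (m^2 - 14*m + 49)/(m^2 + 2*m - 24)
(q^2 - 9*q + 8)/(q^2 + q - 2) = (q - 8)/(q + 2)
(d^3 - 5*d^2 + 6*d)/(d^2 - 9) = d*(d - 2)/(d + 3)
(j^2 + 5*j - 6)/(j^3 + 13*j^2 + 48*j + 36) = (j - 1)/(j^2 + 7*j + 6)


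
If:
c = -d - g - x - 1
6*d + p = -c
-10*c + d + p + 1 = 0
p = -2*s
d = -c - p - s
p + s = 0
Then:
No Solution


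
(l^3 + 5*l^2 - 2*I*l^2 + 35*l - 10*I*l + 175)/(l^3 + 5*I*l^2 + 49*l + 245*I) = (l + 5)/(l + 7*I)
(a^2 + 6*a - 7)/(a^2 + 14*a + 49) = (a - 1)/(a + 7)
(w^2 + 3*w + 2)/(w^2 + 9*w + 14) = (w + 1)/(w + 7)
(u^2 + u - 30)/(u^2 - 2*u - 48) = (u - 5)/(u - 8)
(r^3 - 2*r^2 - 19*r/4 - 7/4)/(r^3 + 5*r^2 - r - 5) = (r^2 - 3*r - 7/4)/(r^2 + 4*r - 5)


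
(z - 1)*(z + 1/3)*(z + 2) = z^3 + 4*z^2/3 - 5*z/3 - 2/3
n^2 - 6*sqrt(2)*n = n*(n - 6*sqrt(2))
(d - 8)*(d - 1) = d^2 - 9*d + 8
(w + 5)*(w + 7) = w^2 + 12*w + 35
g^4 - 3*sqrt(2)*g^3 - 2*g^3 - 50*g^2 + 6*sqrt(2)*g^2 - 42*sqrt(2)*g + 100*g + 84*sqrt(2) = (g - 2)*(g - 7*sqrt(2))*(g + sqrt(2))*(g + 3*sqrt(2))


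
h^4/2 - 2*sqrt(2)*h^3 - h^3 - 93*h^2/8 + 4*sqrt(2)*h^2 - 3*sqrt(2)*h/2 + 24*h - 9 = (h/2 + sqrt(2))*(h - 3/2)*(h - 1/2)*(h - 6*sqrt(2))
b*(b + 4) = b^2 + 4*b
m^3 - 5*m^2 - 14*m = m*(m - 7)*(m + 2)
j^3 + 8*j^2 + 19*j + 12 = (j + 1)*(j + 3)*(j + 4)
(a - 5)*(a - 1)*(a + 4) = a^3 - 2*a^2 - 19*a + 20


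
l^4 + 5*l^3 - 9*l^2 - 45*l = l*(l - 3)*(l + 3)*(l + 5)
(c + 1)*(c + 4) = c^2 + 5*c + 4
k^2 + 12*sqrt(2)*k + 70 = (k + 5*sqrt(2))*(k + 7*sqrt(2))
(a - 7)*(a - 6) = a^2 - 13*a + 42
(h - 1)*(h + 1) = h^2 - 1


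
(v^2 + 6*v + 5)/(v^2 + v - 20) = (v + 1)/(v - 4)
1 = 1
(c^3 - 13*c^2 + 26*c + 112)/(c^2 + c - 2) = (c^2 - 15*c + 56)/(c - 1)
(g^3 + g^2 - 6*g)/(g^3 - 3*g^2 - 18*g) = (g - 2)/(g - 6)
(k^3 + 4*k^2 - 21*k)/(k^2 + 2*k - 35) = k*(k - 3)/(k - 5)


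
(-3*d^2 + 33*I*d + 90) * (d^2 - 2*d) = -3*d^4 + 6*d^3 + 33*I*d^3 + 90*d^2 - 66*I*d^2 - 180*d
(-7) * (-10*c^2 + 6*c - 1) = 70*c^2 - 42*c + 7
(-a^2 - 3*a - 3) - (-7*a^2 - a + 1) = 6*a^2 - 2*a - 4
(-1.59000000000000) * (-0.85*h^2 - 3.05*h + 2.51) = 1.3515*h^2 + 4.8495*h - 3.9909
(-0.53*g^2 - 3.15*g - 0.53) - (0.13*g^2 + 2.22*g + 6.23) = -0.66*g^2 - 5.37*g - 6.76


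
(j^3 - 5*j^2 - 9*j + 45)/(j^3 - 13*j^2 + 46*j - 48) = (j^2 - 2*j - 15)/(j^2 - 10*j + 16)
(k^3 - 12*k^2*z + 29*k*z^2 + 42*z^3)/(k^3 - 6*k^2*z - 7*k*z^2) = (k - 6*z)/k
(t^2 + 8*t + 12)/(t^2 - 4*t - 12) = (t + 6)/(t - 6)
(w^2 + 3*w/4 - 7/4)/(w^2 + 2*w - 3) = (w + 7/4)/(w + 3)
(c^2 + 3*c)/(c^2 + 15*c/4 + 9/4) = 4*c/(4*c + 3)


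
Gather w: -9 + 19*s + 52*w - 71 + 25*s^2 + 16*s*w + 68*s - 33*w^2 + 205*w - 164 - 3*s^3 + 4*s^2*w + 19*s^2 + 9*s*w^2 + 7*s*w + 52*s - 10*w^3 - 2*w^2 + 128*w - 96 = -3*s^3 + 44*s^2 + 139*s - 10*w^3 + w^2*(9*s - 35) + w*(4*s^2 + 23*s + 385) - 340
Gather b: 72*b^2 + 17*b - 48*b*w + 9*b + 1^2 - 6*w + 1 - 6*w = 72*b^2 + b*(26 - 48*w) - 12*w + 2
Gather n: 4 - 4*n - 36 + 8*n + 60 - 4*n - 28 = 0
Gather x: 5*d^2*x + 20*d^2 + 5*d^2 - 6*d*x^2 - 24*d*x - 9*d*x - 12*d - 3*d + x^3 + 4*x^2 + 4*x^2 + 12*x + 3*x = 25*d^2 - 15*d + x^3 + x^2*(8 - 6*d) + x*(5*d^2 - 33*d + 15)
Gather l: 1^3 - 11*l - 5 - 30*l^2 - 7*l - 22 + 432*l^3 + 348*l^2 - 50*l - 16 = 432*l^3 + 318*l^2 - 68*l - 42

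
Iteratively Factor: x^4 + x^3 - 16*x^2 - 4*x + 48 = (x + 4)*(x^3 - 3*x^2 - 4*x + 12) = (x + 2)*(x + 4)*(x^2 - 5*x + 6) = (x - 3)*(x + 2)*(x + 4)*(x - 2)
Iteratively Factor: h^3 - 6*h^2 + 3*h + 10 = (h - 2)*(h^2 - 4*h - 5) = (h - 2)*(h + 1)*(h - 5)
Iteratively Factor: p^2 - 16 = (p - 4)*(p + 4)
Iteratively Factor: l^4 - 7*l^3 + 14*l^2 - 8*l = (l - 4)*(l^3 - 3*l^2 + 2*l) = (l - 4)*(l - 2)*(l^2 - l) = (l - 4)*(l - 2)*(l - 1)*(l)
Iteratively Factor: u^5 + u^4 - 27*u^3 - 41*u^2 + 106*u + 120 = (u + 4)*(u^4 - 3*u^3 - 15*u^2 + 19*u + 30) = (u + 1)*(u + 4)*(u^3 - 4*u^2 - 11*u + 30) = (u - 2)*(u + 1)*(u + 4)*(u^2 - 2*u - 15) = (u - 2)*(u + 1)*(u + 3)*(u + 4)*(u - 5)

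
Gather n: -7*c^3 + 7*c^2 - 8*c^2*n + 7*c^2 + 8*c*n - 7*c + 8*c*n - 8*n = -7*c^3 + 14*c^2 - 7*c + n*(-8*c^2 + 16*c - 8)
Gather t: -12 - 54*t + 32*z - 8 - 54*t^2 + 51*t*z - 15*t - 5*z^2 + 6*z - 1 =-54*t^2 + t*(51*z - 69) - 5*z^2 + 38*z - 21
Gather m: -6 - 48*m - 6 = -48*m - 12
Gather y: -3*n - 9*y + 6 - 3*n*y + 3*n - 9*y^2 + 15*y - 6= -9*y^2 + y*(6 - 3*n)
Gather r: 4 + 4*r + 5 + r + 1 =5*r + 10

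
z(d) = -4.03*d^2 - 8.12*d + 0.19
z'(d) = -8.06*d - 8.12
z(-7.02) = -141.41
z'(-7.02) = 48.46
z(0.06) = -0.31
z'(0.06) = -8.60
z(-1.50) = 3.30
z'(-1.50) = 3.97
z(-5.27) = -68.94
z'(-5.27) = 34.36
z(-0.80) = 4.11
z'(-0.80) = -1.67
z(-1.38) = 3.72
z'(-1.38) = 3.00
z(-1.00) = 4.28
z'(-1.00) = -0.06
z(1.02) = -12.29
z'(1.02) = -16.34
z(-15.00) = -784.76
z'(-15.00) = 112.78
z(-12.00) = -482.69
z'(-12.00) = 88.60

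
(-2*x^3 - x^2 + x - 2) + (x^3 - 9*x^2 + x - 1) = -x^3 - 10*x^2 + 2*x - 3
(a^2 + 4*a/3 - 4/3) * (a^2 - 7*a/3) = a^4 - a^3 - 40*a^2/9 + 28*a/9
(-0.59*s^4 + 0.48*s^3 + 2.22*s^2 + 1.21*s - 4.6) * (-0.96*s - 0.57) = 0.5664*s^5 - 0.1245*s^4 - 2.4048*s^3 - 2.427*s^2 + 3.7263*s + 2.622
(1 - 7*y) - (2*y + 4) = -9*y - 3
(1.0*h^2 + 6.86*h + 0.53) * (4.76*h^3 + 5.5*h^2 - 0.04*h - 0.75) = 4.76*h^5 + 38.1536*h^4 + 40.2128*h^3 + 1.8906*h^2 - 5.1662*h - 0.3975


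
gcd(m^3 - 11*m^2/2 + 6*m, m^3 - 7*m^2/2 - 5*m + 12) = m^2 - 11*m/2 + 6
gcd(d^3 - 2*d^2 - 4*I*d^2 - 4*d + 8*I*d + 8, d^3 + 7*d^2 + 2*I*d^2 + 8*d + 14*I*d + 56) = d - 2*I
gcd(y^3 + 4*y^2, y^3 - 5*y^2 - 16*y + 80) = y + 4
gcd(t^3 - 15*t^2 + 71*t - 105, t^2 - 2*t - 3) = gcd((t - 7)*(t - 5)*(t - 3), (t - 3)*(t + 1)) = t - 3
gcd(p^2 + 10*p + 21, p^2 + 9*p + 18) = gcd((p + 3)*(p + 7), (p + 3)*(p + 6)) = p + 3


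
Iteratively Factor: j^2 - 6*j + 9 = (j - 3)*(j - 3)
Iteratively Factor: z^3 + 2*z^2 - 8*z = (z - 2)*(z^2 + 4*z) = (z - 2)*(z + 4)*(z)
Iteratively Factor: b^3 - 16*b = (b + 4)*(b^2 - 4*b) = (b - 4)*(b + 4)*(b)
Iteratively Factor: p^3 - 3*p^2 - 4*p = (p + 1)*(p^2 - 4*p) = (p - 4)*(p + 1)*(p)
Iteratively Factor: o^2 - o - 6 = (o + 2)*(o - 3)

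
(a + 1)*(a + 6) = a^2 + 7*a + 6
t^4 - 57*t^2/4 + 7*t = t*(t - 7/2)*(t - 1/2)*(t + 4)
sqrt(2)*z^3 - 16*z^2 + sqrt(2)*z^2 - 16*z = z*(z - 8*sqrt(2))*(sqrt(2)*z + sqrt(2))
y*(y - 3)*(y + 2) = y^3 - y^2 - 6*y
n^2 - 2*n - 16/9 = (n - 8/3)*(n + 2/3)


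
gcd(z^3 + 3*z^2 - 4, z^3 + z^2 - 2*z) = z^2 + z - 2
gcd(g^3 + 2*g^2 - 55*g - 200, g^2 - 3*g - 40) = g^2 - 3*g - 40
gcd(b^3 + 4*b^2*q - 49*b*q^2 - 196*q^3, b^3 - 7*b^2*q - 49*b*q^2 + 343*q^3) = -b^2 + 49*q^2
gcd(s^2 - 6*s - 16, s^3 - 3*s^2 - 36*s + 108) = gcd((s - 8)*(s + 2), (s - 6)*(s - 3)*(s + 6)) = 1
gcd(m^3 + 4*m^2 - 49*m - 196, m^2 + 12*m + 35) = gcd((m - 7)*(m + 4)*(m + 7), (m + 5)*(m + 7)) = m + 7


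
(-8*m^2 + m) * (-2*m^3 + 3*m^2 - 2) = 16*m^5 - 26*m^4 + 3*m^3 + 16*m^2 - 2*m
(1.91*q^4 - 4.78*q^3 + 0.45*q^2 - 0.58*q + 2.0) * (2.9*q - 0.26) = 5.539*q^5 - 14.3586*q^4 + 2.5478*q^3 - 1.799*q^2 + 5.9508*q - 0.52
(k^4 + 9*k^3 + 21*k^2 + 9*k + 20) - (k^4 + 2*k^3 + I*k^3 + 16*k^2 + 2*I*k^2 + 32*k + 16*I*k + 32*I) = 7*k^3 - I*k^3 + 5*k^2 - 2*I*k^2 - 23*k - 16*I*k + 20 - 32*I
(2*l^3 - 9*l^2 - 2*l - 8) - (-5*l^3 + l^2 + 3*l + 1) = 7*l^3 - 10*l^2 - 5*l - 9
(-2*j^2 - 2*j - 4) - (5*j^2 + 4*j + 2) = -7*j^2 - 6*j - 6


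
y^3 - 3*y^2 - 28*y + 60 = (y - 6)*(y - 2)*(y + 5)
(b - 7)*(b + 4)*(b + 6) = b^3 + 3*b^2 - 46*b - 168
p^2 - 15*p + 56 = (p - 8)*(p - 7)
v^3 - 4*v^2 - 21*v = v*(v - 7)*(v + 3)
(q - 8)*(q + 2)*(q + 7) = q^3 + q^2 - 58*q - 112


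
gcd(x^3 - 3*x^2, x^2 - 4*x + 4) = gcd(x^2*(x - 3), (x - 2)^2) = 1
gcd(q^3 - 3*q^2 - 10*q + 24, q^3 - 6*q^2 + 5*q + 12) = q - 4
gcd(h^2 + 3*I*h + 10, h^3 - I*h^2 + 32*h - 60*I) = h - 2*I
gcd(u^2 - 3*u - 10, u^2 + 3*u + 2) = u + 2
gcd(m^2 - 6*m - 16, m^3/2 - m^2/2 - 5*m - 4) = m + 2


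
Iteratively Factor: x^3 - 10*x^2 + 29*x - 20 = (x - 4)*(x^2 - 6*x + 5) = (x - 4)*(x - 1)*(x - 5)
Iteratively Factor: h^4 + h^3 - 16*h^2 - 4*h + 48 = (h + 2)*(h^3 - h^2 - 14*h + 24) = (h - 2)*(h + 2)*(h^2 + h - 12) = (h - 2)*(h + 2)*(h + 4)*(h - 3)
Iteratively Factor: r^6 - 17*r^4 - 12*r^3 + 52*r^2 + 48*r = (r)*(r^5 - 17*r^3 - 12*r^2 + 52*r + 48) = r*(r + 1)*(r^4 - r^3 - 16*r^2 + 4*r + 48) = r*(r + 1)*(r + 2)*(r^3 - 3*r^2 - 10*r + 24) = r*(r - 2)*(r + 1)*(r + 2)*(r^2 - r - 12) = r*(r - 2)*(r + 1)*(r + 2)*(r + 3)*(r - 4)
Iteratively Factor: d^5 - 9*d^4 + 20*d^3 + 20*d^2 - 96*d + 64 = (d - 1)*(d^4 - 8*d^3 + 12*d^2 + 32*d - 64) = (d - 4)*(d - 1)*(d^3 - 4*d^2 - 4*d + 16) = (d - 4)^2*(d - 1)*(d^2 - 4) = (d - 4)^2*(d - 2)*(d - 1)*(d + 2)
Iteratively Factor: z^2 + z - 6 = (z - 2)*(z + 3)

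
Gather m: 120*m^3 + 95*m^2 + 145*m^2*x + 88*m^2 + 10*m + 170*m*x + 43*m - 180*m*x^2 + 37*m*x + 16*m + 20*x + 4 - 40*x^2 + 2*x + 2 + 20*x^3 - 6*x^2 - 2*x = 120*m^3 + m^2*(145*x + 183) + m*(-180*x^2 + 207*x + 69) + 20*x^3 - 46*x^2 + 20*x + 6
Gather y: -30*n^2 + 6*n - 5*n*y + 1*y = -30*n^2 + 6*n + y*(1 - 5*n)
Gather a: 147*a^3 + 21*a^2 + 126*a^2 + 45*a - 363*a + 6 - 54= 147*a^3 + 147*a^2 - 318*a - 48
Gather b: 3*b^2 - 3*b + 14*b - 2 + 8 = 3*b^2 + 11*b + 6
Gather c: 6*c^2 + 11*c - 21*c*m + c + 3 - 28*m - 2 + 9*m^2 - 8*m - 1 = 6*c^2 + c*(12 - 21*m) + 9*m^2 - 36*m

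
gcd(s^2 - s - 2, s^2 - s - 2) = s^2 - s - 2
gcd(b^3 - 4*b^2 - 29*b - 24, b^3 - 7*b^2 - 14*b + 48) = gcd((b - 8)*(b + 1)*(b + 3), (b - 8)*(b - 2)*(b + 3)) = b^2 - 5*b - 24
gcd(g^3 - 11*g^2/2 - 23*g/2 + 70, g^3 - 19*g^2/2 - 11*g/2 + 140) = g^2 - 3*g/2 - 35/2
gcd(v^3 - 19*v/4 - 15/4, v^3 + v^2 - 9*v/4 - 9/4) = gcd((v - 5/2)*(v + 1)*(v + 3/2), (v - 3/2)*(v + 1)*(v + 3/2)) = v^2 + 5*v/2 + 3/2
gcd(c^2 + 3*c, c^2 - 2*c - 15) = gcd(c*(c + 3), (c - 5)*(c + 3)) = c + 3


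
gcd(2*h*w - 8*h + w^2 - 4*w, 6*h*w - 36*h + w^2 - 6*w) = 1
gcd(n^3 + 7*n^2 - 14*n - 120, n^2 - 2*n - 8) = n - 4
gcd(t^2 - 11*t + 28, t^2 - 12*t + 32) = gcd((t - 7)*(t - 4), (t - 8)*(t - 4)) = t - 4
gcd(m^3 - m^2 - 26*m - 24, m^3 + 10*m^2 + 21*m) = 1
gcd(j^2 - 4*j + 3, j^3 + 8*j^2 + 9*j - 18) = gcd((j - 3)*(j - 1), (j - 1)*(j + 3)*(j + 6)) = j - 1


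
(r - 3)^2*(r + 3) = r^3 - 3*r^2 - 9*r + 27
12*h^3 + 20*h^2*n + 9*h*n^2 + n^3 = (h + n)*(2*h + n)*(6*h + n)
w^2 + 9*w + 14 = (w + 2)*(w + 7)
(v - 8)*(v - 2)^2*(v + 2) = v^4 - 10*v^3 + 12*v^2 + 40*v - 64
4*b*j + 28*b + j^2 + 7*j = (4*b + j)*(j + 7)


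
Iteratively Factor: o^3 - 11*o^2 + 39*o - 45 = (o - 5)*(o^2 - 6*o + 9) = (o - 5)*(o - 3)*(o - 3)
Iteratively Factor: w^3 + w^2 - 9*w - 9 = (w - 3)*(w^2 + 4*w + 3) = (w - 3)*(w + 1)*(w + 3)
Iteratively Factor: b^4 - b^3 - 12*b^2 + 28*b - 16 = (b - 2)*(b^3 + b^2 - 10*b + 8) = (b - 2)*(b - 1)*(b^2 + 2*b - 8) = (b - 2)*(b - 1)*(b + 4)*(b - 2)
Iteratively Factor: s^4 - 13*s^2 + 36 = (s + 3)*(s^3 - 3*s^2 - 4*s + 12) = (s - 3)*(s + 3)*(s^2 - 4) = (s - 3)*(s + 2)*(s + 3)*(s - 2)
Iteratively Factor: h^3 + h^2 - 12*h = (h)*(h^2 + h - 12) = h*(h + 4)*(h - 3)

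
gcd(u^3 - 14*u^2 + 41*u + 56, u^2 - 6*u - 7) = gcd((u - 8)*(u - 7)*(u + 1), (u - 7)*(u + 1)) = u^2 - 6*u - 7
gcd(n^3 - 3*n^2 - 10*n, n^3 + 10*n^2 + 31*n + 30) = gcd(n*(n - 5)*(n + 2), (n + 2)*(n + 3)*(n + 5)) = n + 2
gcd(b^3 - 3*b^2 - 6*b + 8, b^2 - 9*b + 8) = b - 1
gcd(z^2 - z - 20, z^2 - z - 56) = 1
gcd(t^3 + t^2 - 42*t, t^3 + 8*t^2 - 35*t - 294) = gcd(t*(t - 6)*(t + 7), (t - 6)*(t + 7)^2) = t^2 + t - 42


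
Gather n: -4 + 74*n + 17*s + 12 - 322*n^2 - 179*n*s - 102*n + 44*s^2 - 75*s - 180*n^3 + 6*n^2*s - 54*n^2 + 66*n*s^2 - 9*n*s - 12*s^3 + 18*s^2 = -180*n^3 + n^2*(6*s - 376) + n*(66*s^2 - 188*s - 28) - 12*s^3 + 62*s^2 - 58*s + 8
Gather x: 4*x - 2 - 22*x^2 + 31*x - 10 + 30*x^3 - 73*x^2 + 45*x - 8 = 30*x^3 - 95*x^2 + 80*x - 20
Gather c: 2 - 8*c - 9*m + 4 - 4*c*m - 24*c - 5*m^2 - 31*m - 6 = c*(-4*m - 32) - 5*m^2 - 40*m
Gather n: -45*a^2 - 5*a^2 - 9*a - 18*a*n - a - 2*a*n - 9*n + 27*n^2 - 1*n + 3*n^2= -50*a^2 - 10*a + 30*n^2 + n*(-20*a - 10)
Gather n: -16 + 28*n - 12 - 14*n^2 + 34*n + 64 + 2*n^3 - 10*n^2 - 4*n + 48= 2*n^3 - 24*n^2 + 58*n + 84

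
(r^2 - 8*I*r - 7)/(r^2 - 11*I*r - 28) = (r - I)/(r - 4*I)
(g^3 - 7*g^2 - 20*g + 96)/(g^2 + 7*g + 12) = (g^2 - 11*g + 24)/(g + 3)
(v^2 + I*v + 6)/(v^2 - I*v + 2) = (v + 3*I)/(v + I)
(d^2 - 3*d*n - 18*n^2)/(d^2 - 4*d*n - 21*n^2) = (d - 6*n)/(d - 7*n)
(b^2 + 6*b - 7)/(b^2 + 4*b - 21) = (b - 1)/(b - 3)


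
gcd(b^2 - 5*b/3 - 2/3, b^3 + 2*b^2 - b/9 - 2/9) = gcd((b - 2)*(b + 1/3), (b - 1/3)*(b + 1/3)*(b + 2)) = b + 1/3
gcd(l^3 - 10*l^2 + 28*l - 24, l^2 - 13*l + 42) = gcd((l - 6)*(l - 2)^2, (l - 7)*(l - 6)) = l - 6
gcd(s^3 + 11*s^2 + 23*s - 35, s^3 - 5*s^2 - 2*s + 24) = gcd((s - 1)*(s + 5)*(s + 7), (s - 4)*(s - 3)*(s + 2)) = 1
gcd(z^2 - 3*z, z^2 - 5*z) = z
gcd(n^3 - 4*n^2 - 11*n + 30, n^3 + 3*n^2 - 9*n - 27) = n + 3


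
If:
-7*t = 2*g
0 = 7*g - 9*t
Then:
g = 0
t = 0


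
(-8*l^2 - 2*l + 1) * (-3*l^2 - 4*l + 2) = 24*l^4 + 38*l^3 - 11*l^2 - 8*l + 2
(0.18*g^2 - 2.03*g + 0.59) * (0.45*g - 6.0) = 0.081*g^3 - 1.9935*g^2 + 12.4455*g - 3.54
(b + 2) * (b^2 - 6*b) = b^3 - 4*b^2 - 12*b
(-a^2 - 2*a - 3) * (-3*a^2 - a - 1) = 3*a^4 + 7*a^3 + 12*a^2 + 5*a + 3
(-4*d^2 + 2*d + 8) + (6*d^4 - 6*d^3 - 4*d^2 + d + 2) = 6*d^4 - 6*d^3 - 8*d^2 + 3*d + 10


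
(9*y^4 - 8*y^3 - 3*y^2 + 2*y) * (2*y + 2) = 18*y^5 + 2*y^4 - 22*y^3 - 2*y^2 + 4*y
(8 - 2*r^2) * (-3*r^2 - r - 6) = 6*r^4 + 2*r^3 - 12*r^2 - 8*r - 48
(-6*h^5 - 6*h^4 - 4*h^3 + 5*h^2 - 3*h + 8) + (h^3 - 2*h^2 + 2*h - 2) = -6*h^5 - 6*h^4 - 3*h^3 + 3*h^2 - h + 6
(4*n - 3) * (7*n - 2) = 28*n^2 - 29*n + 6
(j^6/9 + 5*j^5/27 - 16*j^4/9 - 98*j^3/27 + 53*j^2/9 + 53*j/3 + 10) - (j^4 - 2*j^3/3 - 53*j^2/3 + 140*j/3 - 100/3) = j^6/9 + 5*j^5/27 - 25*j^4/9 - 80*j^3/27 + 212*j^2/9 - 29*j + 130/3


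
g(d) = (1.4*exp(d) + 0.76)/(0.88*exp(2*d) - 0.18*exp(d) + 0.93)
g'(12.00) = 0.00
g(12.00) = 0.00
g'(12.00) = 0.00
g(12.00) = 0.00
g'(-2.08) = 0.18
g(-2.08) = 1.01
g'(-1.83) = 0.22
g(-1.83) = 1.07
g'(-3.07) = 0.07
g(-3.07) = 0.89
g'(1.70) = -0.34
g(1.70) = 0.32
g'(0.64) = -0.74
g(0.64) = 0.91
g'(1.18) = -0.56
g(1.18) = 0.55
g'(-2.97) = 0.08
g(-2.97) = 0.90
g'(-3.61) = 0.04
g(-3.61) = 0.86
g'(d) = (1.4*exp(d) + 0.76)*(-1.76*exp(2*d) + 0.18*exp(d))/(0.88*exp(2*d) - 0.18*exp(d) + 0.93)^2 + 1.4*exp(d)/(0.88*exp(2*d) - 0.18*exp(d) + 0.93)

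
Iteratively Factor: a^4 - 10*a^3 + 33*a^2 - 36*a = (a - 3)*(a^3 - 7*a^2 + 12*a) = (a - 3)^2*(a^2 - 4*a) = a*(a - 3)^2*(a - 4)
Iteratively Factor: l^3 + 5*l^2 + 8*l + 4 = (l + 2)*(l^2 + 3*l + 2) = (l + 1)*(l + 2)*(l + 2)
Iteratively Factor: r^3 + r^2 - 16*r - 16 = (r + 1)*(r^2 - 16) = (r - 4)*(r + 1)*(r + 4)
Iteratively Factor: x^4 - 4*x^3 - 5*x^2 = (x + 1)*(x^3 - 5*x^2) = (x - 5)*(x + 1)*(x^2) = x*(x - 5)*(x + 1)*(x)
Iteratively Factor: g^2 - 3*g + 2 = (g - 2)*(g - 1)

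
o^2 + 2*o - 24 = (o - 4)*(o + 6)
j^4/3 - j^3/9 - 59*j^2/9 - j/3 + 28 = (j/3 + 1)*(j - 4)*(j - 7/3)*(j + 3)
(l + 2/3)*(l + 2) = l^2 + 8*l/3 + 4/3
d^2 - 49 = (d - 7)*(d + 7)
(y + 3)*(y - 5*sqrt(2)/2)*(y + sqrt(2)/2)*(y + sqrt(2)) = y^4 - sqrt(2)*y^3 + 3*y^3 - 13*y^2/2 - 3*sqrt(2)*y^2 - 39*y/2 - 5*sqrt(2)*y/2 - 15*sqrt(2)/2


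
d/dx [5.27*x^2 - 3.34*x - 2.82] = 10.54*x - 3.34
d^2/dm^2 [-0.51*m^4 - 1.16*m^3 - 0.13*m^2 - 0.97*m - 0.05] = -6.12*m^2 - 6.96*m - 0.26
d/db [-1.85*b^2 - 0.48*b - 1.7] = -3.7*b - 0.48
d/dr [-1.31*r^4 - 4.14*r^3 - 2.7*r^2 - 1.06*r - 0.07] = -5.24*r^3 - 12.42*r^2 - 5.4*r - 1.06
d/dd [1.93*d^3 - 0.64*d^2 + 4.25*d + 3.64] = 5.79*d^2 - 1.28*d + 4.25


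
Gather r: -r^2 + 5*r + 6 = -r^2 + 5*r + 6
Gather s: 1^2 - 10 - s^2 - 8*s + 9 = -s^2 - 8*s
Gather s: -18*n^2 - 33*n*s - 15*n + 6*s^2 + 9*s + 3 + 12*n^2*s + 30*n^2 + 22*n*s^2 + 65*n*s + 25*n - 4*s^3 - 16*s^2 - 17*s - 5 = 12*n^2 + 10*n - 4*s^3 + s^2*(22*n - 10) + s*(12*n^2 + 32*n - 8) - 2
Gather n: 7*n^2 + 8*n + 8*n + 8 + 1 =7*n^2 + 16*n + 9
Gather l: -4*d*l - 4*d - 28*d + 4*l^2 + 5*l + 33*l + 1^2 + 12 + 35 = -32*d + 4*l^2 + l*(38 - 4*d) + 48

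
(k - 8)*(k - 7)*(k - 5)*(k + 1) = k^4 - 19*k^3 + 111*k^2 - 149*k - 280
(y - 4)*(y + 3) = y^2 - y - 12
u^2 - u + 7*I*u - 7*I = (u - 1)*(u + 7*I)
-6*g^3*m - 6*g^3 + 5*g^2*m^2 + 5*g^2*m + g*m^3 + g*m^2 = (-g + m)*(6*g + m)*(g*m + g)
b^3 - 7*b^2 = b^2*(b - 7)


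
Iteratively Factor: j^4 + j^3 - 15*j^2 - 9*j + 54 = (j + 3)*(j^3 - 2*j^2 - 9*j + 18) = (j + 3)^2*(j^2 - 5*j + 6) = (j - 3)*(j + 3)^2*(j - 2)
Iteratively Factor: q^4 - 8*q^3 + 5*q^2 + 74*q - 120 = (q - 5)*(q^3 - 3*q^2 - 10*q + 24) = (q - 5)*(q - 2)*(q^2 - q - 12) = (q - 5)*(q - 4)*(q - 2)*(q + 3)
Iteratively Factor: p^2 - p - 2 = (p - 2)*(p + 1)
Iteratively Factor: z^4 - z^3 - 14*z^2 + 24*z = (z)*(z^3 - z^2 - 14*z + 24) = z*(z + 4)*(z^2 - 5*z + 6) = z*(z - 3)*(z + 4)*(z - 2)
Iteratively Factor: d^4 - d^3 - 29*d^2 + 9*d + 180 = (d - 3)*(d^3 + 2*d^2 - 23*d - 60) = (d - 3)*(d + 3)*(d^2 - d - 20) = (d - 3)*(d + 3)*(d + 4)*(d - 5)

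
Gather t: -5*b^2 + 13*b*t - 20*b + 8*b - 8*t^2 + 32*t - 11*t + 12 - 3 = -5*b^2 - 12*b - 8*t^2 + t*(13*b + 21) + 9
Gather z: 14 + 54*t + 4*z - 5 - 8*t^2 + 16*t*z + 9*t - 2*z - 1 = -8*t^2 + 63*t + z*(16*t + 2) + 8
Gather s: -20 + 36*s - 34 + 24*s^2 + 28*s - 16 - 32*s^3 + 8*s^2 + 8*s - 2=-32*s^3 + 32*s^2 + 72*s - 72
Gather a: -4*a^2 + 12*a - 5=-4*a^2 + 12*a - 5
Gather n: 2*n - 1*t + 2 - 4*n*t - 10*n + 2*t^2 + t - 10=n*(-4*t - 8) + 2*t^2 - 8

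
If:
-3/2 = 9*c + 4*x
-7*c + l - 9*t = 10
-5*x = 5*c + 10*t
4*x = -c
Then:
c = -3/16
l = 1193/128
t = 9/128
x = 3/64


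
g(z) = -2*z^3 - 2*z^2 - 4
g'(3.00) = -66.00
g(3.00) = -76.00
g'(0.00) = 0.00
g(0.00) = -4.00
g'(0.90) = -8.46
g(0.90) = -7.08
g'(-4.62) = -109.59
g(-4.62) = 150.53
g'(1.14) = -12.36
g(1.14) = -9.56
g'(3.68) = -95.97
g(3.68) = -130.76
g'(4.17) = -121.01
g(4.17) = -183.80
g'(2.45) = -45.82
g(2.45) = -45.42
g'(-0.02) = 0.08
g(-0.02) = -4.00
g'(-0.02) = 0.08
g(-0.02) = -4.00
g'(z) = -6*z^2 - 4*z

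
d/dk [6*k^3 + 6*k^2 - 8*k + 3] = 18*k^2 + 12*k - 8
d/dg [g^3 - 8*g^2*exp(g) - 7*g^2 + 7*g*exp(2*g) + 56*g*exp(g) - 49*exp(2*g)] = -8*g^2*exp(g) + 3*g^2 + 14*g*exp(2*g) + 40*g*exp(g) - 14*g - 91*exp(2*g) + 56*exp(g)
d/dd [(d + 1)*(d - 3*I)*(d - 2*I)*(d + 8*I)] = 4*d^3 + d^2*(3 + 9*I) + d*(68 + 6*I) + 34 - 48*I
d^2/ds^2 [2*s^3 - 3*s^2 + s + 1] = 12*s - 6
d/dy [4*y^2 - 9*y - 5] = 8*y - 9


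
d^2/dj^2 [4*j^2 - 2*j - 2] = 8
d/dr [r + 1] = 1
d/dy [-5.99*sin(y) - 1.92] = -5.99*cos(y)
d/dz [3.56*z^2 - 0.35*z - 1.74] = 7.12*z - 0.35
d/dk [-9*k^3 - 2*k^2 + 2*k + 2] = -27*k^2 - 4*k + 2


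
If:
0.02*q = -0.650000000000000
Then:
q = -32.50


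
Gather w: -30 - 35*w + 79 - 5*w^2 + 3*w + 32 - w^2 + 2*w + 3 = -6*w^2 - 30*w + 84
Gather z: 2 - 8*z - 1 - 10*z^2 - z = -10*z^2 - 9*z + 1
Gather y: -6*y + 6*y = 0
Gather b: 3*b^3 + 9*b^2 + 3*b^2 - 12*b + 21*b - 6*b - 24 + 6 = 3*b^3 + 12*b^2 + 3*b - 18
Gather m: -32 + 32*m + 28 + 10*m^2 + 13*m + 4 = 10*m^2 + 45*m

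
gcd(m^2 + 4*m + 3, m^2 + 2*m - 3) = m + 3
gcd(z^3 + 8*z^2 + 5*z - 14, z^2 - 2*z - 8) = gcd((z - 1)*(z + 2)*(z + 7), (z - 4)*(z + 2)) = z + 2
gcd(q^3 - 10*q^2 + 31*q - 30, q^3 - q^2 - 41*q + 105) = q^2 - 8*q + 15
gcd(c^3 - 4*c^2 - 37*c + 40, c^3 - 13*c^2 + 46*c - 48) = c - 8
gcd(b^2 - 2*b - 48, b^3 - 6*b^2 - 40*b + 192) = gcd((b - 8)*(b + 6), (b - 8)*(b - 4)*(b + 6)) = b^2 - 2*b - 48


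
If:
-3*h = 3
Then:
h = -1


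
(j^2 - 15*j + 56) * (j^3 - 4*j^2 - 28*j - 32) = j^5 - 19*j^4 + 88*j^3 + 164*j^2 - 1088*j - 1792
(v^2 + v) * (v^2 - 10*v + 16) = v^4 - 9*v^3 + 6*v^2 + 16*v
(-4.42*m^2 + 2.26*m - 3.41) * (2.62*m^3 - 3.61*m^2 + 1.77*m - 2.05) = -11.5804*m^5 + 21.8774*m^4 - 24.9162*m^3 + 25.3713*m^2 - 10.6687*m + 6.9905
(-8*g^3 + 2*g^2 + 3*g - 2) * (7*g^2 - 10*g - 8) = -56*g^5 + 94*g^4 + 65*g^3 - 60*g^2 - 4*g + 16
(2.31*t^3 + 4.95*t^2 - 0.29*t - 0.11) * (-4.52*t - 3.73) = -10.4412*t^4 - 30.9903*t^3 - 17.1527*t^2 + 1.5789*t + 0.4103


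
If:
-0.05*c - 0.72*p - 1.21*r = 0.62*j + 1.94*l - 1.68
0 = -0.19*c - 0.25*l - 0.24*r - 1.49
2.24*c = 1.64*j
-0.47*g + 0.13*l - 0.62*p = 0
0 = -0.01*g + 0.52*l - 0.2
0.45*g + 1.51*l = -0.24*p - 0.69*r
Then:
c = -15.06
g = -15.01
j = -20.57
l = 0.10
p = 11.40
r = 5.61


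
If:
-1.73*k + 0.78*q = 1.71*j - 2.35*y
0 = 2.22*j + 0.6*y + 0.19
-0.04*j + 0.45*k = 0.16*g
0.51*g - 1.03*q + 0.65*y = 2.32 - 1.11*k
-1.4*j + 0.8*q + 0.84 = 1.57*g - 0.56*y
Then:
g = -0.18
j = -0.22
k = -0.08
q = -2.13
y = 0.49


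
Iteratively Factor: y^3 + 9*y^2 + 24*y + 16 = (y + 1)*(y^2 + 8*y + 16) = (y + 1)*(y + 4)*(y + 4)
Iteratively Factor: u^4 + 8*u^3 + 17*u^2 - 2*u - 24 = (u - 1)*(u^3 + 9*u^2 + 26*u + 24) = (u - 1)*(u + 2)*(u^2 + 7*u + 12) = (u - 1)*(u + 2)*(u + 3)*(u + 4)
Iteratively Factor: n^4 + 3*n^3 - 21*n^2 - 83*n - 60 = (n + 4)*(n^3 - n^2 - 17*n - 15) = (n + 1)*(n + 4)*(n^2 - 2*n - 15) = (n - 5)*(n + 1)*(n + 4)*(n + 3)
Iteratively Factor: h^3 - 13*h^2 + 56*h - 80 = (h - 4)*(h^2 - 9*h + 20) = (h - 4)^2*(h - 5)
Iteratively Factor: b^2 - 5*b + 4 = (b - 1)*(b - 4)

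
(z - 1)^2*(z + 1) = z^3 - z^2 - z + 1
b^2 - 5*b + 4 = (b - 4)*(b - 1)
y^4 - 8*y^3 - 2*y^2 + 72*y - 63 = (y - 7)*(y - 3)*(y - 1)*(y + 3)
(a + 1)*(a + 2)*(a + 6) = a^3 + 9*a^2 + 20*a + 12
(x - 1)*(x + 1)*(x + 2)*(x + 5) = x^4 + 7*x^3 + 9*x^2 - 7*x - 10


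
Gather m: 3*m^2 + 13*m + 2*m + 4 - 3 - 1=3*m^2 + 15*m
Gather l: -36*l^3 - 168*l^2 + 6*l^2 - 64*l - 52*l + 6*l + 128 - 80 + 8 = -36*l^3 - 162*l^2 - 110*l + 56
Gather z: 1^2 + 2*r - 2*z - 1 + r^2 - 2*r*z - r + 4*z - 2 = r^2 + r + z*(2 - 2*r) - 2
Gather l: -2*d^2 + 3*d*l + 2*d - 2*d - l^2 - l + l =-2*d^2 + 3*d*l - l^2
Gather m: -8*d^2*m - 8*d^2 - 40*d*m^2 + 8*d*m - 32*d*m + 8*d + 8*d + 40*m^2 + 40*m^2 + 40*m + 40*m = -8*d^2 + 16*d + m^2*(80 - 40*d) + m*(-8*d^2 - 24*d + 80)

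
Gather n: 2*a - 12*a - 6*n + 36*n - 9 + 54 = -10*a + 30*n + 45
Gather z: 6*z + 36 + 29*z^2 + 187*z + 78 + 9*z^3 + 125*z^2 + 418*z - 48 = 9*z^3 + 154*z^2 + 611*z + 66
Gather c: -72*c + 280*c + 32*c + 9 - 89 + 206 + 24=240*c + 150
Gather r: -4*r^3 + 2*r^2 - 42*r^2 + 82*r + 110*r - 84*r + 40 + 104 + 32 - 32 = -4*r^3 - 40*r^2 + 108*r + 144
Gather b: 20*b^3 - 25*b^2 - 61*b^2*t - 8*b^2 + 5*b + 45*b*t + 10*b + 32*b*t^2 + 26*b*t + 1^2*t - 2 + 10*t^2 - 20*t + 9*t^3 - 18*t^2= 20*b^3 + b^2*(-61*t - 33) + b*(32*t^2 + 71*t + 15) + 9*t^3 - 8*t^2 - 19*t - 2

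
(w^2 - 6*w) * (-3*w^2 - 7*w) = -3*w^4 + 11*w^3 + 42*w^2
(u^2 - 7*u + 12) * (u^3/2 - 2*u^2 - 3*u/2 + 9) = u^5/2 - 11*u^4/2 + 37*u^3/2 - 9*u^2/2 - 81*u + 108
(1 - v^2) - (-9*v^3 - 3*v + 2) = 9*v^3 - v^2 + 3*v - 1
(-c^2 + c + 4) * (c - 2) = -c^3 + 3*c^2 + 2*c - 8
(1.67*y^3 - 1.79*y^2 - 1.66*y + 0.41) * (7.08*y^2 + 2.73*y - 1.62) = 11.8236*y^5 - 8.1141*y^4 - 19.3449*y^3 + 1.2708*y^2 + 3.8085*y - 0.6642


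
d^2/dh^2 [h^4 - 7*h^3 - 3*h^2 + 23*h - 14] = 12*h^2 - 42*h - 6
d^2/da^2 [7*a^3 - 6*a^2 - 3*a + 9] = 42*a - 12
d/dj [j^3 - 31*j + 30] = 3*j^2 - 31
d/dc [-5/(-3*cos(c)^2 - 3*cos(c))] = 5*(sin(c)/cos(c)^2 + 2*tan(c))/(3*(cos(c) + 1)^2)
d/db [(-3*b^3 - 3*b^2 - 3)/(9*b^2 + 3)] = b*(-3*b^3 - 3*b + 4)/(9*b^4 + 6*b^2 + 1)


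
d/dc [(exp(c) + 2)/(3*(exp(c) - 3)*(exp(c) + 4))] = (-exp(2*c) - 4*exp(c) - 14)*exp(c)/(3*(exp(4*c) + 2*exp(3*c) - 23*exp(2*c) - 24*exp(c) + 144))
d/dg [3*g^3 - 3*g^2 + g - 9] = 9*g^2 - 6*g + 1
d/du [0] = 0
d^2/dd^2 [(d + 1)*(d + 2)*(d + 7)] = 6*d + 20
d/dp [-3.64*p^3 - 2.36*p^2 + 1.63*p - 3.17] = -10.92*p^2 - 4.72*p + 1.63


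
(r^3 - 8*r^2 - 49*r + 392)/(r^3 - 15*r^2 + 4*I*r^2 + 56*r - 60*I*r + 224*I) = (r + 7)/(r + 4*I)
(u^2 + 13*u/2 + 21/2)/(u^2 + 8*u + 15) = (u + 7/2)/(u + 5)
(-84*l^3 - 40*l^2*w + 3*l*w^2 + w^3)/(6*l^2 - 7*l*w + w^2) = (14*l^2 + 9*l*w + w^2)/(-l + w)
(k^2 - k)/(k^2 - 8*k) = (k - 1)/(k - 8)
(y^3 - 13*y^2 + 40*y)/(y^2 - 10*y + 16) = y*(y - 5)/(y - 2)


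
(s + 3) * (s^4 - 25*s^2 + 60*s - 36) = s^5 + 3*s^4 - 25*s^3 - 15*s^2 + 144*s - 108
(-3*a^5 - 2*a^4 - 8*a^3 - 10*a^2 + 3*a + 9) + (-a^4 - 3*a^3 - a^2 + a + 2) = -3*a^5 - 3*a^4 - 11*a^3 - 11*a^2 + 4*a + 11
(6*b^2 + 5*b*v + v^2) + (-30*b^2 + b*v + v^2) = -24*b^2 + 6*b*v + 2*v^2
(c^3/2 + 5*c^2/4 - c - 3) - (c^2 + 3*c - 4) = c^3/2 + c^2/4 - 4*c + 1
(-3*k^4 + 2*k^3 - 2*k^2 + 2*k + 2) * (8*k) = -24*k^5 + 16*k^4 - 16*k^3 + 16*k^2 + 16*k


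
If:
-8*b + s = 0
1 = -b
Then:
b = -1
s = -8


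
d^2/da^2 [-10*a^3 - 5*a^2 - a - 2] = -60*a - 10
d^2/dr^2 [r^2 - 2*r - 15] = 2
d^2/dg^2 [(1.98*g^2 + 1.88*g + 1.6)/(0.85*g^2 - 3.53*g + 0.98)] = (-1.77635683940025e-15*g^4 + 14.59858*g^3 - 2.96003999999999*g^2 - 38.20104*g + 54.019808)/(0.614125*g^6 - 7.651275*g^5 + 33.899445*g^4 - 61.629917*g^3 + 39.084066*g^2 - 10.170636*g + 0.941192)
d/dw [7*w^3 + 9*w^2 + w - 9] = 21*w^2 + 18*w + 1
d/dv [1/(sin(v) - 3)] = -cos(v)/(sin(v) - 3)^2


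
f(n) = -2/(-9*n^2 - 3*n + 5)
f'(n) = -2*(18*n + 3)/(-9*n^2 - 3*n + 5)^2 = 6*(-6*n - 1)/(9*n^2 + 3*n - 5)^2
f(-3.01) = 0.03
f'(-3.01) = 0.02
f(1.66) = 0.08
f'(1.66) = -0.11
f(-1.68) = 0.13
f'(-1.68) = 0.23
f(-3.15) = 0.03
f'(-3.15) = 0.02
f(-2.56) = 0.04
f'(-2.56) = 0.04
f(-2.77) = 0.04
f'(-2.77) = 0.03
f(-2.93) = 0.03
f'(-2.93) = 0.02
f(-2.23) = 0.06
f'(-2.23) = 0.07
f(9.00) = 0.00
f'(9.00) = 0.00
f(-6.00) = 0.01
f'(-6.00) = 0.00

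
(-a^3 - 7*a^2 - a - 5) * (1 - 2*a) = 2*a^4 + 13*a^3 - 5*a^2 + 9*a - 5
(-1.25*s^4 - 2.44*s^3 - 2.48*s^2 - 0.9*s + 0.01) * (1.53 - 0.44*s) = 0.55*s^5 - 0.8389*s^4 - 2.642*s^3 - 3.3984*s^2 - 1.3814*s + 0.0153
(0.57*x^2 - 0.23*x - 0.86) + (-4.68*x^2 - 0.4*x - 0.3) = -4.11*x^2 - 0.63*x - 1.16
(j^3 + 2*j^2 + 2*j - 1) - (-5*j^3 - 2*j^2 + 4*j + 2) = 6*j^3 + 4*j^2 - 2*j - 3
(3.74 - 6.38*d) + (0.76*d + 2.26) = 6.0 - 5.62*d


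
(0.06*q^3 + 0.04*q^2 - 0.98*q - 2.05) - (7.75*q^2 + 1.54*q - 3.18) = 0.06*q^3 - 7.71*q^2 - 2.52*q + 1.13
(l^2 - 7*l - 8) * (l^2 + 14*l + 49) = l^4 + 7*l^3 - 57*l^2 - 455*l - 392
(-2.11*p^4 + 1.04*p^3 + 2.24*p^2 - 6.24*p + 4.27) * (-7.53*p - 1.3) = 15.8883*p^5 - 5.0882*p^4 - 18.2192*p^3 + 44.0752*p^2 - 24.0411*p - 5.551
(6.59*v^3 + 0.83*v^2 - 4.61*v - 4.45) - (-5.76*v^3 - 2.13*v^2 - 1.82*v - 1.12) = 12.35*v^3 + 2.96*v^2 - 2.79*v - 3.33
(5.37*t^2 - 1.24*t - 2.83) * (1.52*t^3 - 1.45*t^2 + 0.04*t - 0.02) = 8.1624*t^5 - 9.6713*t^4 - 2.2888*t^3 + 3.9465*t^2 - 0.0884*t + 0.0566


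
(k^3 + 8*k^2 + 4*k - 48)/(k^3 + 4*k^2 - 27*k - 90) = (k^2 + 2*k - 8)/(k^2 - 2*k - 15)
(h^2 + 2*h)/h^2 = (h + 2)/h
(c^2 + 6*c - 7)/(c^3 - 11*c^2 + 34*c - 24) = (c + 7)/(c^2 - 10*c + 24)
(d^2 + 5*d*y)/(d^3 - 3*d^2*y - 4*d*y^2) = (-d - 5*y)/(-d^2 + 3*d*y + 4*y^2)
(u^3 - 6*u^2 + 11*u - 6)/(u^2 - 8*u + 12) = (u^2 - 4*u + 3)/(u - 6)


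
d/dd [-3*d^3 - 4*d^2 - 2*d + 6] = -9*d^2 - 8*d - 2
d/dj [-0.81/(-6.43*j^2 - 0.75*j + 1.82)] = (-10.4166*j - 0.6075)/(6.43*j^2 + 0.75*j - 1.82)^2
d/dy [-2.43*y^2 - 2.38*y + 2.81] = -4.86*y - 2.38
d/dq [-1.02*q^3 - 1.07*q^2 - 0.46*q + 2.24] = -3.06*q^2 - 2.14*q - 0.46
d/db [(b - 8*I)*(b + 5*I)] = 2*b - 3*I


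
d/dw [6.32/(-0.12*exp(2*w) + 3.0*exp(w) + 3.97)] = (1.5168*exp(w) - 18.96)*exp(w)/(-0.12*exp(2*w) + 3.0*exp(w) + 3.97)^2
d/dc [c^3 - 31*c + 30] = 3*c^2 - 31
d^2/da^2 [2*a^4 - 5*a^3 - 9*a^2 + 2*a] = 24*a^2 - 30*a - 18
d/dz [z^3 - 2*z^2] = z*(3*z - 4)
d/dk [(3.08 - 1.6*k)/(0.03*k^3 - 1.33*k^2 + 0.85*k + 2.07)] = (0.096*k^3 - 2.4052*k^2 + 8.1928*k - 5.93)/(0.0009*k^6 - 0.0798*k^5 + 1.8199*k^4 - 2.1368*k^3 - 4.7837*k^2 + 3.519*k + 4.2849)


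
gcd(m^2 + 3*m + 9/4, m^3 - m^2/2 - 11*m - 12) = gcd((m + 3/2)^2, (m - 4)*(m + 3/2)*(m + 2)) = m + 3/2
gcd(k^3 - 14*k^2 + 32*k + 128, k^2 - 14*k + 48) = k - 8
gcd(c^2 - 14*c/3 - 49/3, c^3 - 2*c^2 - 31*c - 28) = c - 7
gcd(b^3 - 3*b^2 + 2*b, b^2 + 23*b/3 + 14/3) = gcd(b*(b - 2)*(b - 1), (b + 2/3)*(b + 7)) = 1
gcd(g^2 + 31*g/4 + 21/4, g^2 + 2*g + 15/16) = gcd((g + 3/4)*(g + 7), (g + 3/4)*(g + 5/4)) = g + 3/4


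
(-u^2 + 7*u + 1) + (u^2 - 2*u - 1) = 5*u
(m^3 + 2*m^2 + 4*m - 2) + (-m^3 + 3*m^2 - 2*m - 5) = 5*m^2 + 2*m - 7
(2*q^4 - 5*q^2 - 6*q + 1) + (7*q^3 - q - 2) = 2*q^4 + 7*q^3 - 5*q^2 - 7*q - 1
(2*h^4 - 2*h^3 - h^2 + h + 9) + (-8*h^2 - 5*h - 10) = 2*h^4 - 2*h^3 - 9*h^2 - 4*h - 1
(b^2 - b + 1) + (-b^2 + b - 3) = -2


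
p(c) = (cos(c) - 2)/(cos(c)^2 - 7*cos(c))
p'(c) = (2*sin(c)*cos(c) - 7*sin(c))*(cos(c) - 2)/(cos(c)^2 - 7*cos(c))^2 - sin(c)/(cos(c)^2 - 7*cos(c)) = (sin(c) + 14*sin(c)/cos(c)^2 - 4*tan(c))/(cos(c) - 7)^2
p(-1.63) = -4.93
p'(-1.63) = -81.48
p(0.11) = 0.17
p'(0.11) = 0.03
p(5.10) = 0.65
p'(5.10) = -1.87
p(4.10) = -0.59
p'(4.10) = -0.72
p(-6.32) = 0.17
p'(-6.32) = -0.01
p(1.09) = 0.51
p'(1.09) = 1.20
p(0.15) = 0.17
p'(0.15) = 0.05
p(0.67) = 0.25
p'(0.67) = 0.30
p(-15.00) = -0.47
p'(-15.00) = -0.33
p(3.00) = -0.38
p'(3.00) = 0.04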